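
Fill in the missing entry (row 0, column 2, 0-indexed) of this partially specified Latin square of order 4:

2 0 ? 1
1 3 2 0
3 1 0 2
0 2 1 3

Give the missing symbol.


Row 0 contains symbols [0, 1, 2] — missing [3].
Column 2 contains symbols [0, 1, 2] — missing [3].
The missing symbol must appear in both missing sets; intersection = [3].
Therefore the hidden value is 3.

Missing value = 3.


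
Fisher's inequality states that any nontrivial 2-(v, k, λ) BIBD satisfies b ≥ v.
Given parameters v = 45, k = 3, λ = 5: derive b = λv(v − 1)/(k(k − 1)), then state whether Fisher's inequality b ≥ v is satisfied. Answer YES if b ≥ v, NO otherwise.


b = λv(v − 1)/(k(k − 1)) = 5·45·44/(3·2) = 9900/6 = 1650.
Compare with v = 45: b ≥ v, so Fisher's inequality holds.

YES


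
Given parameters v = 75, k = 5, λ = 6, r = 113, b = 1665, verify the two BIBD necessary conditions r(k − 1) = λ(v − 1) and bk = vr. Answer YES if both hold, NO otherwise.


Condition (i): r(k − 1) = 113·4 = 452; λ(v − 1) = 6·74 = 444. Match? NO.
Condition (ii): bk = 1665·5 = 8325; vr = 75·113 = 8475. Match? NO.
Both conditions hold? NO.

NO


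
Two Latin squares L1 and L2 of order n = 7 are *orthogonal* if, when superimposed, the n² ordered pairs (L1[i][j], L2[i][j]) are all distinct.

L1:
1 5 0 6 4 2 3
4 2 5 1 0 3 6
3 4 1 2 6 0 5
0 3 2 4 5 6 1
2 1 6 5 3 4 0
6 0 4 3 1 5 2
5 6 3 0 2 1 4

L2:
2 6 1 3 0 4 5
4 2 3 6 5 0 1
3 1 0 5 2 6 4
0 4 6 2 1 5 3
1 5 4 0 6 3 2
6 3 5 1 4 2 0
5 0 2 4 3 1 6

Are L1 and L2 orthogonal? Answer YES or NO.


Form the n² = 49 superimposed pairs (L1[i][j], L2[i][j]), row by row (rows and columns indexed from 0):
row 0: (1,2) (5,6) (0,1) (6,3) (4,0) (2,4) (3,5)
row 1: (4,4) (2,2) (5,3) (1,6) (0,5) (3,0) (6,1)
row 2: (3,3) (4,1) (1,0) (2,5) (6,2) (0,6) (5,4)
row 3: (0,0) (3,4) (2,6) (4,2) (5,1) (6,5) (1,3)
row 4: (2,1) (1,5) (6,4) (5,0) (3,6) (4,3) (0,2)
row 5: (6,6) (0,3) (4,5) (3,1) (1,4) (5,2) (2,0)
row 6: (5,5) (6,0) (3,2) (0,4) (2,3) (1,1) (4,6)
Orthogonality requires all 49 pairs distinct.
Check by first coordinate: for each symbol s of L1, list the L2 entries in the n cells where L1 = s; they must all differ.
  L1 = 0: L2 entries (in reading order) 1, 5, 6, 0, 2, 3, 4 — all 7 distinct ✓
  L1 = 1: L2 entries (in reading order) 2, 6, 0, 3, 5, 4, 1 — all 7 distinct ✓
  L1 = 2: L2 entries (in reading order) 4, 2, 5, 6, 1, 0, 3 — all 7 distinct ✓
  L1 = 3: L2 entries (in reading order) 5, 0, 3, 4, 6, 1, 2 — all 7 distinct ✓
  L1 = 4: L2 entries (in reading order) 0, 4, 1, 2, 3, 5, 6 — all 7 distinct ✓
  L1 = 5: L2 entries (in reading order) 6, 3, 4, 1, 0, 2, 5 — all 7 distinct ✓
  L1 = 6: L2 entries (in reading order) 3, 1, 2, 5, 4, 6, 0 — all 7 distinct ✓
Every symbol of L1 meets every symbol of L2 exactly once, so all 49 pairs are distinct (49 of 49).
Conclusion: YES.

YES


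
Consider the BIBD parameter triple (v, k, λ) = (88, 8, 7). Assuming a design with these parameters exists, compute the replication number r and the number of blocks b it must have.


Any 2-(v, k, λ) BIBD satisfies two necessary conditions:
  (i)  Each point sits in r blocks, and counting incidences through any fixed point gives r(k − 1) = λ(v − 1), so r = λ(v − 1)/(k − 1).
  (ii) Total incidences bk = vr, so b = vr/k.
Step 1: r = λ(v − 1)/(k − 1) = 7·(88 − 1)/(8 − 1) = 7·87/7 = 609/7 = 87.
Step 2: b = vr/k = 88·87/8 = 7656/8 = 957.
Check integrality: r = 87 ∈ Z ✓, b = 957 ∈ Z ✓.
(These identities are necessary conditions: they determine r and b for any design with these parameters, but do not by themselves prove that one exists.)

r = 87, b = 957.


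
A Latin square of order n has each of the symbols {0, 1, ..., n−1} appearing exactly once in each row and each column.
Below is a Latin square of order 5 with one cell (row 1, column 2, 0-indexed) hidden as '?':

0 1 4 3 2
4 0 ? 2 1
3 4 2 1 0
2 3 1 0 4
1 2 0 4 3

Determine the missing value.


Row 1 contains symbols [0, 1, 2, 4] — missing [3].
Column 2 contains symbols [0, 1, 2, 4] — missing [3].
The missing symbol must appear in both missing sets; intersection = [3].
Therefore the hidden value is 3.

Missing value = 3.


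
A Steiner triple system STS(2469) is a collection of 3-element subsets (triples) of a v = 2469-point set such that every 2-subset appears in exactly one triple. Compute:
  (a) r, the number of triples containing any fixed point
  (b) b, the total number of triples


An STS(v) is a 2-(v, 3, 1) BIBD: block size k = 3, λ = 1.
Replication: r(k − 1) = λ(v − 1) ⇒ r·2 = 2469 − 1 = 2468 ⇒ r = 1234.
Block count: bk = vr ⇒ b·3 = 2469·1234 = 3046746 ⇒ b = 1015582.

r = 1234, b = 1015582.


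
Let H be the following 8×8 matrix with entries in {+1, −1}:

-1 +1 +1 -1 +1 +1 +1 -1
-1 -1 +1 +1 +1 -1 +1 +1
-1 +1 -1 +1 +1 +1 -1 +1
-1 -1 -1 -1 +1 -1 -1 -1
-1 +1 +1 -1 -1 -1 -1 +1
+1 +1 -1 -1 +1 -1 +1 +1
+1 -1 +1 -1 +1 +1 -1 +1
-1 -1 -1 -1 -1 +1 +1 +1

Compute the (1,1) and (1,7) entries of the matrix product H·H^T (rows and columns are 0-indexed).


Row 1 of H: [-1, -1, 1, 1, 1, -1, 1, 1].
Row 7 of H: [-1, -1, -1, -1, -1, 1, 1, 1].
(H·H^T)[1][1] = Σ_j H[1][j]·H[1][j] = (-1)² + (-1)² + (1)² + (1)² + (1)² + (-1)² + (1)² + (1)² = 1 + 1 + 1 + 1 + 1 + 1 + 1 + 1 = 8.
(H·H^T)[1][7] = Σ_j H[1][j]·H[7][j] = (-1)·(-1) + (-1)·(-1) + (1)·(-1) + (1)·(-1) + (1)·(-1) + (-1)·(1) + (1)·(1) + (1)·(1) = 1 + 1 + -1 + -1 + -1 + -1 + 1 + 1 = 0.
So rows 1 and 7 are orthogonal; the diagonal entry equals n = 8.

(1,1) entry = 8; (1,7) entry = 0.


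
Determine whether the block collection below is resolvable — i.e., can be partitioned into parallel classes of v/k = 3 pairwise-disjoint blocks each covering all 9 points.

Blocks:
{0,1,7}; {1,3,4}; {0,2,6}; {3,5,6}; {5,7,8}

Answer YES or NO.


v = 9, block size k = 3, number of blocks = 5.
For resolvability, blocks must partition into parallel classes of size v/k = 3.
Total blocks must therefore be a multiple of 3: 5 = 3·1 + 2 ⇒ not divisible ✗.
Resolvable? NO.

NO


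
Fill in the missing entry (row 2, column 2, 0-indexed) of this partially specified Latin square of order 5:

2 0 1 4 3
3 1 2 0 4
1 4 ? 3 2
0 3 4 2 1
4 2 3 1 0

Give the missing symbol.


Row 2 contains symbols [1, 2, 3, 4] — missing [0].
Column 2 contains symbols [1, 2, 3, 4] — missing [0].
The missing symbol must appear in both missing sets; intersection = [0].
Therefore the hidden value is 0.

Missing value = 0.


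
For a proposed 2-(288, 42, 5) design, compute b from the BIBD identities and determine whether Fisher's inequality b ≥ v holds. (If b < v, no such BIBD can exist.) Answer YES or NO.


r = λ(v − 1)/(k − 1) = 5·287/41 = 35.
b = vr/k = 288·35/42 = 240.
Fisher's inequality: b ≥ v ⇔ 240 ≥ 288? NO.

NO


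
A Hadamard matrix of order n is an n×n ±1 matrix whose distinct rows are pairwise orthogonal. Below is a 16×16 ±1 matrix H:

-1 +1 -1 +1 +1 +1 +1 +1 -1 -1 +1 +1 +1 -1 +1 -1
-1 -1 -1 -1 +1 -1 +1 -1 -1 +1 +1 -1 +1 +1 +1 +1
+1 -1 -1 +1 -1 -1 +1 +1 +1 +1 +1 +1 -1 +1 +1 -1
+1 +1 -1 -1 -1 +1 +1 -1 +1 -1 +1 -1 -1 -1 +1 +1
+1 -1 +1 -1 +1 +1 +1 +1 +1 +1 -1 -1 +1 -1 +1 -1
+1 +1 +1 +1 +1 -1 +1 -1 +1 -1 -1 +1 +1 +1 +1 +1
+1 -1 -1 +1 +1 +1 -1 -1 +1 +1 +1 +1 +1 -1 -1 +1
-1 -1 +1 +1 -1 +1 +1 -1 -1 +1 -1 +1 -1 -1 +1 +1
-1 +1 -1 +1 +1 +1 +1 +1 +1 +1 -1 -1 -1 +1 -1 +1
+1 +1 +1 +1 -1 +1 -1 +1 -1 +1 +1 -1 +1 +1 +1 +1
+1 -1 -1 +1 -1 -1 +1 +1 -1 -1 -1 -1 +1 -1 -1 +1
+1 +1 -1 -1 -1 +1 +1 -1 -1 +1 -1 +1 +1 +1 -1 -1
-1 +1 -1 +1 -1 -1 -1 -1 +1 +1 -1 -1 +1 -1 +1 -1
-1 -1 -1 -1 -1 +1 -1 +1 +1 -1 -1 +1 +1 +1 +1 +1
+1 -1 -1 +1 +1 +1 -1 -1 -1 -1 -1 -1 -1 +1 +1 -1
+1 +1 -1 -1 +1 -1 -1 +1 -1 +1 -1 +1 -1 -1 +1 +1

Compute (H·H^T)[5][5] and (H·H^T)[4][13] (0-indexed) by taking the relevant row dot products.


Row 4 of H: [1, -1, 1, -1, 1, 1, 1, 1, 1, 1, -1, -1, 1, -1, 1, -1].
Row 5 of H: [1, 1, 1, 1, 1, -1, 1, -1, 1, -1, -1, 1, 1, 1, 1, 1].
Row 13 of H: [-1, -1, -1, -1, -1, 1, -1, 1, 1, -1, -1, 1, 1, 1, 1, 1].
(H·H^T)[5][5] = Σ_j H[5][j]·H[5][j] = (1)² + (1)² + (1)² + (1)² + (1)² + (-1)² + (1)² + (-1)² + (1)² + (-1)² + (-1)² + (1)² + (1)² + (1)² + (1)² + (1)² = 1 + 1 + 1 + 1 + 1 + 1 + 1 + 1 + 1 + 1 + 1 + 1 + 1 + 1 + 1 + 1 = 16.
(H·H^T)[4][13] = Σ_j H[4][j]·H[13][j] = (1)·(-1) + (-1)·(-1) + (1)·(-1) + (-1)·(-1) + (1)·(-1) + (1)·(1) + (1)·(-1) + (1)·(1) + (1)·(1) + (1)·(-1) + (-1)·(-1) + (-1)·(1) + (1)·(1) + (-1)·(1) + (1)·(1) + (-1)·(1) = -1 + 1 + -1 + 1 + -1 + 1 + -1 + 1 + 1 + -1 + 1 + -1 + 1 + -1 + 1 + -1 = 0.
So rows 4 and 13 are orthogonal; the diagonal entry equals n = 16.

(5,5) entry = 16; (4,13) entry = 0.


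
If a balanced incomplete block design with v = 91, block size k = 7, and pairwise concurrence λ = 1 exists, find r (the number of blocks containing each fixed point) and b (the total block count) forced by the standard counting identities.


Any 2-(v, k, λ) BIBD satisfies two necessary conditions:
  (i)  Each point sits in r blocks, and counting incidences through any fixed point gives r(k − 1) = λ(v − 1), so r = λ(v − 1)/(k − 1).
  (ii) Total incidences bk = vr, so b = vr/k.
Step 1: r = λ(v − 1)/(k − 1) = 1·(91 − 1)/(7 − 1) = 1·90/6 = 90/6 = 15.
Step 2: b = vr/k = 91·15/7 = 1365/7 = 195.
Check integrality: r = 15 ∈ Z ✓, b = 195 ∈ Z ✓.
(These identities are necessary conditions: they determine r and b for any design with these parameters, but do not by themselves prove that one exists.)

r = 15, b = 195.


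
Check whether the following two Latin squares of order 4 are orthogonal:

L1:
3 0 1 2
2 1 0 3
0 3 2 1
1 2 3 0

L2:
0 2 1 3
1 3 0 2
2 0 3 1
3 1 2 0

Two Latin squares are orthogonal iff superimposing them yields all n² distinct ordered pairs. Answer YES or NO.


Form the n² = 16 superimposed pairs (L1[i][j], L2[i][j]), row by row (rows and columns indexed from 0):
row 0: (3,0) (0,2) (1,1) (2,3)
row 1: (2,1) (1,3) (0,0) (3,2)
row 2: (0,2) (3,0) (2,3) (1,1)
row 3: (1,3) (2,1) (3,2) (0,0)
Orthogonality requires all 16 pairs distinct.
But the pair (0,2) repeats: cell (0,1) has L1 = 0, L2 = 2, and cell (2,0) has L1 = 0, L2 = 2.
A repeated pair means some other pair never occurs (only 8 distinct pairs out of 16), so the squares are not orthogonal.
Conclusion: NO.

NO


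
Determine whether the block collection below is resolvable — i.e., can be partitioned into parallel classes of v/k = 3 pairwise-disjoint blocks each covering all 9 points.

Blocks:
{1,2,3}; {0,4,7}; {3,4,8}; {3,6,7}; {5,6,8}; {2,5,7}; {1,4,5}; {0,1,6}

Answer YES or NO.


v = 9, block size k = 3, number of blocks = 8.
For resolvability, blocks must partition into parallel classes of size v/k = 3.
Total blocks must therefore be a multiple of 3: 8 = 3·2 + 2 ⇒ not divisible ✗.
Resolvable? NO.

NO


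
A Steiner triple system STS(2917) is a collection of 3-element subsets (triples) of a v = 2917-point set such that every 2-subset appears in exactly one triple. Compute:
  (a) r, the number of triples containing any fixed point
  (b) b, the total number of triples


An STS(v) is a 2-(v, 3, 1) BIBD: block size k = 3, λ = 1.
Replication: r(k − 1) = λ(v − 1) ⇒ r·2 = 2917 − 1 = 2916 ⇒ r = 1458.
Block count: b = v(v − 1)/6 = 2917·2916/6 = 8505972/6 = 1417662.

r = 1458, b = 1417662.


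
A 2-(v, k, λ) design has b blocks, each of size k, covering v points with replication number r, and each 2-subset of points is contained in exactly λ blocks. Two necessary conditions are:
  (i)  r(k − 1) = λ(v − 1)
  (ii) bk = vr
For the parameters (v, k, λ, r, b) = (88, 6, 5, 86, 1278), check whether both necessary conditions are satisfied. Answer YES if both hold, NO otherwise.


Condition (i): r(k − 1) = 86·5 = 430; λ(v − 1) = 5·87 = 435. Match? NO.
Condition (ii): bk = 1278·6 = 7668; vr = 88·86 = 7568. Match? NO.
Both conditions hold? NO.

NO


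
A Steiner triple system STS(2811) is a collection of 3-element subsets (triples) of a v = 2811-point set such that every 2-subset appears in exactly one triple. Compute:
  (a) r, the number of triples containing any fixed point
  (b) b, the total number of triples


An STS(v) is a 2-(v, 3, 1) BIBD: block size k = 3, λ = 1.
Replication: r(k − 1) = λ(v − 1) ⇒ r·2 = 2811 − 1 = 2810 ⇒ r = 1405.
Block count: bk = vr ⇒ b·3 = 2811·1405 = 3949455 ⇒ b = 1316485.

r = 1405, b = 1316485.


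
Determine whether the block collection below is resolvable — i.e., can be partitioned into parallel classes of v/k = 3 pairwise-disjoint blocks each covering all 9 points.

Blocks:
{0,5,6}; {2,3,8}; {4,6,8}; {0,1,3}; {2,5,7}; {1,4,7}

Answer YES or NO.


v = 9, block size k = 3, number of blocks = 6.
For resolvability, blocks must partition into parallel classes of size v/k = 3.
Total blocks must therefore be a multiple of 3: 6 = 3·2 + 0 ⇒ divisible ✓.
Greedy packing gives 2 candidate class(es). Each should be a full parallel class (size 3, covers all 9 points).
  Class 1 (3 blocks): {0,5,6}; {2,3,8}; {1,4,7}. Points covered: [0, 1, 2, 3, 4, 5, 6, 7, 8].
  Class 2 (3 blocks): {4,6,8}; {0,1,3}; {2,5,7}. Points covered: [0, 1, 2, 3, 4, 5, 6, 7, 8].
All classes full (size 3)? YES. All classes cover every point? YES.
Resolvable? YES.

YES


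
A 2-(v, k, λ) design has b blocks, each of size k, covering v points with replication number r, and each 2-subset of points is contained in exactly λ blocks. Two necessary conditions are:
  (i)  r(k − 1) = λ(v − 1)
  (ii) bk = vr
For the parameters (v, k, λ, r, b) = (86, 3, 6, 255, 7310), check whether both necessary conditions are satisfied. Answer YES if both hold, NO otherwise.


Condition (i): r(k − 1) = 255·2 = 510; λ(v − 1) = 6·85 = 510. Match? YES.
Condition (ii): bk = 7310·3 = 21930; vr = 86·255 = 21930. Match? YES.
Both conditions hold? YES.

YES


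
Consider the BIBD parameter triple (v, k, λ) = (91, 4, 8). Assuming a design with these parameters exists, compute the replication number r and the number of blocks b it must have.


Any 2-(v, k, λ) BIBD satisfies two necessary conditions:
  (i)  Each point sits in r blocks, and counting incidences through any fixed point gives r(k − 1) = λ(v − 1), so r = λ(v − 1)/(k − 1).
  (ii) Total incidences bk = vr, so b = vr/k.
Step 1: r = λ(v − 1)/(k − 1) = 8·(91 − 1)/(4 − 1) = 8·90/3 = 720/3 = 240.
Step 2: b = vr/k = 91·240/4 = 21840/4 = 5460.
Check integrality: r = 240 ∈ Z ✓, b = 5460 ∈ Z ✓.
(These identities are necessary conditions: they determine r and b for any design with these parameters, but do not by themselves prove that one exists.)

r = 240, b = 5460.


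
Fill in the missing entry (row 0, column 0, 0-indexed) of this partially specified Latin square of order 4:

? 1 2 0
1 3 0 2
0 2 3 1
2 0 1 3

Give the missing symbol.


Row 0 contains symbols [0, 1, 2] — missing [3].
Column 0 contains symbols [0, 1, 2] — missing [3].
The missing symbol must appear in both missing sets; intersection = [3].
Therefore the hidden value is 3.

Missing value = 3.


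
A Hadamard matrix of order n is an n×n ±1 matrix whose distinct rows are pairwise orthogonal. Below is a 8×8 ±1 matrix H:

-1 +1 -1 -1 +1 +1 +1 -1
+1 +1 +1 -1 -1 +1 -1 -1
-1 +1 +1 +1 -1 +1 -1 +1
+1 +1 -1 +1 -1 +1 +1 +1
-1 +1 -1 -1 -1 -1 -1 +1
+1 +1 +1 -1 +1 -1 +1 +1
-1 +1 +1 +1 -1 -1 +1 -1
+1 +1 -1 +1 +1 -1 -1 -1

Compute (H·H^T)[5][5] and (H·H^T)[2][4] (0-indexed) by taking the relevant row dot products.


Row 2 of H: [-1, 1, 1, 1, -1, 1, -1, 1].
Row 4 of H: [-1, 1, -1, -1, -1, -1, -1, 1].
Row 5 of H: [1, 1, 1, -1, 1, -1, 1, 1].
(H·H^T)[5][5] = Σ_j H[5][j]·H[5][j] = (1)² + (1)² + (1)² + (-1)² + (1)² + (-1)² + (1)² + (1)² = 1 + 1 + 1 + 1 + 1 + 1 + 1 + 1 = 8.
(H·H^T)[2][4] = Σ_j H[2][j]·H[4][j] = (-1)·(-1) + (1)·(1) + (1)·(-1) + (1)·(-1) + (-1)·(-1) + (1)·(-1) + (-1)·(-1) + (1)·(1) = 1 + 1 + -1 + -1 + 1 + -1 + 1 + 1 = 2.
Rows 2 and 4 are not orthogonal (dot product = 2 ≠ 0), so H is not a Hadamard matrix.

(5,5) entry = 8; (2,4) entry = 2.


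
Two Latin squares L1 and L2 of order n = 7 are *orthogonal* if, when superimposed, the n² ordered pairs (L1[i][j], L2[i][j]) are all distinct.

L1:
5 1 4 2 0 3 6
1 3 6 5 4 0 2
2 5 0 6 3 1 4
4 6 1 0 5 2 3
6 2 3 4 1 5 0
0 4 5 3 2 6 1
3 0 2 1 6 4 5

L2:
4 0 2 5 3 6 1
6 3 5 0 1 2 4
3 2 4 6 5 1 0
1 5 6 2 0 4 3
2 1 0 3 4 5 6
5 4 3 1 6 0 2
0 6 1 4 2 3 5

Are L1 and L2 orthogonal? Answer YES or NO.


Form the n² = 49 superimposed pairs (L1[i][j], L2[i][j]), row by row (rows and columns indexed from 0):
row 0: (5,4) (1,0) (4,2) (2,5) (0,3) (3,6) (6,1)
row 1: (1,6) (3,3) (6,5) (5,0) (4,1) (0,2) (2,4)
row 2: (2,3) (5,2) (0,4) (6,6) (3,5) (1,1) (4,0)
row 3: (4,1) (6,5) (1,6) (0,2) (5,0) (2,4) (3,3)
row 4: (6,2) (2,1) (3,0) (4,3) (1,4) (5,5) (0,6)
row 5: (0,5) (4,4) (5,3) (3,1) (2,6) (6,0) (1,2)
row 6: (3,0) (0,6) (2,1) (1,4) (6,2) (4,3) (5,5)
Orthogonality requires all 49 pairs distinct.
But the pair (4,1) repeats: cell (1,4) has L1 = 4, L2 = 1, and cell (3,0) has L1 = 4, L2 = 1.
A repeated pair means some other pair never occurs (only 35 distinct pairs out of 49), so the squares are not orthogonal.
Conclusion: NO.

NO


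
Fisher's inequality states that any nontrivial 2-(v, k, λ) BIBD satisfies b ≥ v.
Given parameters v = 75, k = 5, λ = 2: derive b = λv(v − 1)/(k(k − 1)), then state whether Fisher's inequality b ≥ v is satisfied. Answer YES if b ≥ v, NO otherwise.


r = λ(v − 1)/(k − 1) = 2·74/4 = 37.
b = vr/k = 75·37/5 = 555.
Fisher's inequality: b ≥ v ⇔ 555 ≥ 75? YES.

YES


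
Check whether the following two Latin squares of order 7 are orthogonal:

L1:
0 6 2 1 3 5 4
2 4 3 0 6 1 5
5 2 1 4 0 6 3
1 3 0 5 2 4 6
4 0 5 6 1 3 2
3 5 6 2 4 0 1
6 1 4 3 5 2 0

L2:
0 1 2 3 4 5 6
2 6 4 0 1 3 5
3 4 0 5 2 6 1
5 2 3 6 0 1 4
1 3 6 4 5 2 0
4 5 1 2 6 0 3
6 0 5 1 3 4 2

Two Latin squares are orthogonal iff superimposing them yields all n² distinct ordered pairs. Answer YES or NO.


Form the n² = 49 superimposed pairs (L1[i][j], L2[i][j]), row by row (rows and columns indexed from 0):
row 0: (0,0) (6,1) (2,2) (1,3) (3,4) (5,5) (4,6)
row 1: (2,2) (4,6) (3,4) (0,0) (6,1) (1,3) (5,5)
row 2: (5,3) (2,4) (1,0) (4,5) (0,2) (6,6) (3,1)
row 3: (1,5) (3,2) (0,3) (5,6) (2,0) (4,1) (6,4)
row 4: (4,1) (0,3) (5,6) (6,4) (1,5) (3,2) (2,0)
row 5: (3,4) (5,5) (6,1) (2,2) (4,6) (0,0) (1,3)
row 6: (6,6) (1,0) (4,5) (3,1) (5,3) (2,4) (0,2)
Orthogonality requires all 49 pairs distinct.
But the pair (2,2) repeats: cell (0,2) has L1 = 2, L2 = 2, and cell (1,0) has L1 = 2, L2 = 2.
A repeated pair means some other pair never occurs (only 21 distinct pairs out of 49), so the squares are not orthogonal.
Conclusion: NO.

NO


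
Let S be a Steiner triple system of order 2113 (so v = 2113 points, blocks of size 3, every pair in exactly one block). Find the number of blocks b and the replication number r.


An STS(v) is a 2-(v, 3, 1) BIBD: block size k = 3, λ = 1.
Replication: r(k − 1) = λ(v − 1) ⇒ r·2 = 2113 − 1 = 2112 ⇒ r = 1056.
Block count: b = v(v − 1)/6 = 2113·2112/6 = 4462656/6 = 743776.
(Check via bk = vr: 743776·3 = 2231328 = 2113·1056 = 2231328 ✓.)

r = 1056, b = 743776.


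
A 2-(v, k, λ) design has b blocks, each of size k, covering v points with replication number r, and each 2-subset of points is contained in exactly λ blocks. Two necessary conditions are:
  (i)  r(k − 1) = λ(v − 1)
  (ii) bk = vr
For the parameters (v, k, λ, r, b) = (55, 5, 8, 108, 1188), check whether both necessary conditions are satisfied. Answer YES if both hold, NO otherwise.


Condition (i): r(k − 1) = 108·4 = 432; λ(v − 1) = 8·54 = 432. Match? YES.
Condition (ii): bk = 1188·5 = 5940; vr = 55·108 = 5940. Match? YES.
Both conditions hold? YES.

YES


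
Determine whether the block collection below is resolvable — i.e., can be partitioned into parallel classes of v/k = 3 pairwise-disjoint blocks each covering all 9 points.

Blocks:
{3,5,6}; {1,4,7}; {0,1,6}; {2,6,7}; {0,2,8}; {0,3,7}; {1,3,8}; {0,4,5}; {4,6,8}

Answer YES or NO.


v = 9, block size k = 3, number of blocks = 9.
For resolvability, blocks must partition into parallel classes of size v/k = 3.
Total blocks must therefore be a multiple of 3: 9 = 3·3 + 0 ⇒ divisible ✓.
Consider block {0,1,6}. It intersects every other block in the collection, so no parallel class of size 3 can contain it.
Since every block must belong to some parallel class in a resolution, the collection cannot be partitioned into parallel classes.
Resolvable? NO.

NO


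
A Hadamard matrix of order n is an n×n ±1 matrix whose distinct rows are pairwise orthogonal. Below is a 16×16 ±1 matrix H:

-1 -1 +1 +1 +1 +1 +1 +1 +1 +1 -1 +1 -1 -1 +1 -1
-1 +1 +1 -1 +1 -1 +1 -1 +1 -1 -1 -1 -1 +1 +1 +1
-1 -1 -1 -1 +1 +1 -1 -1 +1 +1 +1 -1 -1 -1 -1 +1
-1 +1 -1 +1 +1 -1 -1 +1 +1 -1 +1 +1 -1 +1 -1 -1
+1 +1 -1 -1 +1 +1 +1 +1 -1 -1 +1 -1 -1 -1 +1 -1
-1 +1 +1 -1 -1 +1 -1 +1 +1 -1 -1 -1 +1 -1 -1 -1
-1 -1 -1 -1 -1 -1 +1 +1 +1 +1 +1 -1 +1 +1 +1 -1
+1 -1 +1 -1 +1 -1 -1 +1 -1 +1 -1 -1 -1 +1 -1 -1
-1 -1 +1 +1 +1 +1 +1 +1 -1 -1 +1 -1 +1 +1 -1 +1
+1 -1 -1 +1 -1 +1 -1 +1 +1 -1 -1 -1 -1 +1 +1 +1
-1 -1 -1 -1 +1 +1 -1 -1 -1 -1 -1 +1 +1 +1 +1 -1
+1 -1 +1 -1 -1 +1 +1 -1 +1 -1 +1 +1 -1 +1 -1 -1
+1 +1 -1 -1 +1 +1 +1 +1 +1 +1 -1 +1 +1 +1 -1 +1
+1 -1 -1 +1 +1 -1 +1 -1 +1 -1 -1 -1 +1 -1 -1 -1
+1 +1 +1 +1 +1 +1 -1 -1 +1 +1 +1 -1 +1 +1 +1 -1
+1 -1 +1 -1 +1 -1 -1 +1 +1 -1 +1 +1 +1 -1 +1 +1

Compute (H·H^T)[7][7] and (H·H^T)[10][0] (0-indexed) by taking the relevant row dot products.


Row 0 of H: [-1, -1, 1, 1, 1, 1, 1, 1, 1, 1, -1, 1, -1, -1, 1, -1].
Row 7 of H: [1, -1, 1, -1, 1, -1, -1, 1, -1, 1, -1, -1, -1, 1, -1, -1].
Row 10 of H: [-1, -1, -1, -1, 1, 1, -1, -1, -1, -1, -1, 1, 1, 1, 1, -1].
(H·H^T)[7][7] = Σ_j H[7][j]·H[7][j] = (1)² + (-1)² + (1)² + (-1)² + (1)² + (-1)² + (-1)² + (1)² + (-1)² + (1)² + (-1)² + (-1)² + (-1)² + (1)² + (-1)² + (-1)² = 1 + 1 + 1 + 1 + 1 + 1 + 1 + 1 + 1 + 1 + 1 + 1 + 1 + 1 + 1 + 1 = 16.
(H·H^T)[10][0] = Σ_j H[10][j]·H[0][j] = (-1)·(-1) + (-1)·(-1) + (-1)·(1) + (-1)·(1) + (1)·(1) + (1)·(1) + (-1)·(1) + (-1)·(1) + (-1)·(1) + (-1)·(1) + (-1)·(-1) + (1)·(1) + (1)·(-1) + (1)·(-1) + (1)·(1) + (-1)·(-1) = 1 + 1 + -1 + -1 + 1 + 1 + -1 + -1 + -1 + -1 + 1 + 1 + -1 + -1 + 1 + 1 = 0.
So rows 10 and 0 are orthogonal; the diagonal entry equals n = 16.

(7,7) entry = 16; (10,0) entry = 0.


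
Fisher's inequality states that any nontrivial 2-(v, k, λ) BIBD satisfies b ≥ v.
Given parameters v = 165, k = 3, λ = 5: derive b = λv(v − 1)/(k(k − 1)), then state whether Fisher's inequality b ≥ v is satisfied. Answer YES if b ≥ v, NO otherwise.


b = λv(v − 1)/(k(k − 1)) = 5·165·164/(3·2) = 135300/6 = 22550.
Compare with v = 165: b ≥ v, so Fisher's inequality holds.

YES


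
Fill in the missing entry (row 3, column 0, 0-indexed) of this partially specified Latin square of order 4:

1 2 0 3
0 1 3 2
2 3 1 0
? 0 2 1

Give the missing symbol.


Row 3 contains symbols [0, 1, 2] — missing [3].
Column 0 contains symbols [0, 1, 2] — missing [3].
The missing symbol must appear in both missing sets; intersection = [3].
Therefore the hidden value is 3.

Missing value = 3.


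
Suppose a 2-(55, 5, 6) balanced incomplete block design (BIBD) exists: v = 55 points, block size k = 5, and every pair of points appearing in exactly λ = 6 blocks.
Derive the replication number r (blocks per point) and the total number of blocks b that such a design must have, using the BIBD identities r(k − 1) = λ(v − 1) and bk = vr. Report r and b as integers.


Any 2-(v, k, λ) BIBD satisfies two necessary conditions:
  (i)  Each point sits in r blocks, and counting incidences through any fixed point gives r(k − 1) = λ(v − 1), so r = λ(v − 1)/(k − 1).
  (ii) Total incidences bk = vr, so b = vr/k.
Step 1: r = λ(v − 1)/(k − 1) = 6·(55 − 1)/(5 − 1) = 6·54/4 = 324/4 = 81.
Step 2: b = vr/k = 55·81/5 = 4455/5 = 891.
Check integrality: r = 81 ∈ Z ✓, b = 891 ∈ Z ✓.
(These identities are necessary conditions: they determine r and b for any design with these parameters, but do not by themselves prove that one exists.)

r = 81, b = 891.


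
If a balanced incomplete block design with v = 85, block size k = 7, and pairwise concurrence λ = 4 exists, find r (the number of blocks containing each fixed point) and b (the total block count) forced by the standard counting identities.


Any 2-(v, k, λ) BIBD satisfies two necessary conditions:
  (i)  Each point sits in r blocks, and counting incidences through any fixed point gives r(k − 1) = λ(v − 1), so r = λ(v − 1)/(k − 1).
  (ii) Total incidences bk = vr, so b = vr/k.
Step 1: r = λ(v − 1)/(k − 1) = 4·(85 − 1)/(7 − 1) = 4·84/6 = 336/6 = 56.
Step 2: b = vr/k = 85·56/7 = 4760/7 = 680.
Check integrality: r = 56 ∈ Z ✓, b = 680 ∈ Z ✓.
(These identities are necessary conditions: they determine r and b for any design with these parameters, but do not by themselves prove that one exists.)

r = 56, b = 680.


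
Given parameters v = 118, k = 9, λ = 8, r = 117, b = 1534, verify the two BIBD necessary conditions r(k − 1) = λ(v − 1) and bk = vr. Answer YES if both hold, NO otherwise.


Condition (i): r(k − 1) = 117·8 = 936; λ(v − 1) = 8·117 = 936. Match? YES.
Condition (ii): bk = 1534·9 = 13806; vr = 118·117 = 13806. Match? YES.
Both conditions hold? YES.

YES


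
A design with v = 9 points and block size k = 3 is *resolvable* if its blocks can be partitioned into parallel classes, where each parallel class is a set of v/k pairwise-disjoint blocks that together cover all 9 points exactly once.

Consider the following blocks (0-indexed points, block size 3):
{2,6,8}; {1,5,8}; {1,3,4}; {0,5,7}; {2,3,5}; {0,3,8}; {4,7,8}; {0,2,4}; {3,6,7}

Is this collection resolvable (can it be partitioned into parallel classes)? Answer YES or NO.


v = 9, block size k = 3, number of blocks = 9.
For resolvability, blocks must partition into parallel classes of size v/k = 3.
Total blocks must therefore be a multiple of 3: 9 = 3·3 + 0 ⇒ divisible ✓.
Consider block {2,3,5}. The only other block(s) in the collection disjoint from it are {4,7,8} — just 1 block(s). Any parallel class containing {2,3,5} would need 2 other blocks each disjoint from it, so no parallel class of size 3 can contain {2,3,5}.
Since every block must belong to some parallel class in a resolution, the collection cannot be partitioned into parallel classes.
Resolvable? NO.

NO


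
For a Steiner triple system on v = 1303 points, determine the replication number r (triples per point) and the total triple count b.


An STS(v) is a 2-(v, 3, 1) BIBD: block size k = 3, λ = 1.
Replication: r(k − 1) = λ(v − 1) ⇒ r·2 = 1303 − 1 = 1302 ⇒ r = 651.
Block count: b = v(v − 1)/6 = 1303·1302/6 = 1696506/6 = 282751.

r = 651, b = 282751.


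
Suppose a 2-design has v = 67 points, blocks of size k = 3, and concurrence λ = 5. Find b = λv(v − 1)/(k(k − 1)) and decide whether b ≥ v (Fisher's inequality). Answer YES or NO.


b = λv(v − 1)/(k(k − 1)) = 5·67·66/(3·2) = 22110/6 = 3685.
Compare with v = 67: b ≥ v, so Fisher's inequality holds.

YES


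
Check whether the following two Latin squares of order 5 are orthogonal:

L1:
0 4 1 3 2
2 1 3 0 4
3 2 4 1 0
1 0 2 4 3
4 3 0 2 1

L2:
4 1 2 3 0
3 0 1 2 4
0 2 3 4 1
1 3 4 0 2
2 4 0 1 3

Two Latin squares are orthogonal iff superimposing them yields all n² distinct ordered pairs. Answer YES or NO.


Form the n² = 25 superimposed pairs (L1[i][j], L2[i][j]), row by row (rows and columns indexed from 0):
row 0: (0,4) (4,1) (1,2) (3,3) (2,0)
row 1: (2,3) (1,0) (3,1) (0,2) (4,4)
row 2: (3,0) (2,2) (4,3) (1,4) (0,1)
row 3: (1,1) (0,3) (2,4) (4,0) (3,2)
row 4: (4,2) (3,4) (0,0) (2,1) (1,3)
Orthogonality requires all 25 pairs distinct.
Check by first coordinate: for each symbol s of L1, list the L2 entries in the n cells where L1 = s; they must all differ.
  L1 = 0: L2 entries (in reading order) 4, 2, 1, 3, 0 — all 5 distinct ✓
  L1 = 1: L2 entries (in reading order) 2, 0, 4, 1, 3 — all 5 distinct ✓
  L1 = 2: L2 entries (in reading order) 0, 3, 2, 4, 1 — all 5 distinct ✓
  L1 = 3: L2 entries (in reading order) 3, 1, 0, 2, 4 — all 5 distinct ✓
  L1 = 4: L2 entries (in reading order) 1, 4, 3, 0, 2 — all 5 distinct ✓
Every symbol of L1 meets every symbol of L2 exactly once, so all 25 pairs are distinct (25 of 25).
Conclusion: YES.

YES


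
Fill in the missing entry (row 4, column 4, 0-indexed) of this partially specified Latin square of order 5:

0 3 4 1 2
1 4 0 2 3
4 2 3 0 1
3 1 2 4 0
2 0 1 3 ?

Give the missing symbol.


Row 4 contains symbols [0, 1, 2, 3] — missing [4].
Column 4 contains symbols [0, 1, 2, 3] — missing [4].
The missing symbol must appear in both missing sets; intersection = [4].
Therefore the hidden value is 4.

Missing value = 4.


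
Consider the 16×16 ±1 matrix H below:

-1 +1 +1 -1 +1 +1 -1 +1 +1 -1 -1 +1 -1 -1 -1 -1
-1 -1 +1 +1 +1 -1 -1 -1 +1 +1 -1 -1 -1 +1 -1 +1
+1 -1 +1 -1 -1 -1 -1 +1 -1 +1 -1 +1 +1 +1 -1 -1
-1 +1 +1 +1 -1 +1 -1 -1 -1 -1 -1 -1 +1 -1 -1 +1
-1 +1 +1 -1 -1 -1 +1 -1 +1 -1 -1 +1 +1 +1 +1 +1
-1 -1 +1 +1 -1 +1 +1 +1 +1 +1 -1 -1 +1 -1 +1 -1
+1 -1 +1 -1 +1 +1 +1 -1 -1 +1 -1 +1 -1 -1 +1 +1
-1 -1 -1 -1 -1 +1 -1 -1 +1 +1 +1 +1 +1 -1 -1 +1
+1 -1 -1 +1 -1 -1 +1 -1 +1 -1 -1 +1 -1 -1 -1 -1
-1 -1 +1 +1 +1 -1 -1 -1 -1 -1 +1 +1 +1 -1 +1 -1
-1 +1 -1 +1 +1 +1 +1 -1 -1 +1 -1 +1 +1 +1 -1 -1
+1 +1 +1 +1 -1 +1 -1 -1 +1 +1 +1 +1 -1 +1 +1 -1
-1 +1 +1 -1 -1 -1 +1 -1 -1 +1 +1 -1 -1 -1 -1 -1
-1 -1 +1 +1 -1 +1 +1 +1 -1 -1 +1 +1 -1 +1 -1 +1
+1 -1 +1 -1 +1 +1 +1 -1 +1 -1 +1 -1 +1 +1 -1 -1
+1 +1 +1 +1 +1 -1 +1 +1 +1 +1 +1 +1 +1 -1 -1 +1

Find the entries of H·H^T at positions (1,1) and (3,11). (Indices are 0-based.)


Row 1 of H: [-1, -1, 1, 1, 1, -1, -1, -1, 1, 1, -1, -1, -1, 1, -1, 1].
Row 3 of H: [-1, 1, 1, 1, -1, 1, -1, -1, -1, -1, -1, -1, 1, -1, -1, 1].
Row 11 of H: [1, 1, 1, 1, -1, 1, -1, -1, 1, 1, 1, 1, -1, 1, 1, -1].
(H·H^T)[1][1] = Σ_j H[1][j]·H[1][j] = (-1)² + (-1)² + (1)² + (1)² + (1)² + (-1)² + (-1)² + (-1)² + (1)² + (1)² + (-1)² + (-1)² + (-1)² + (1)² + (-1)² + (1)² = 1 + 1 + 1 + 1 + 1 + 1 + 1 + 1 + 1 + 1 + 1 + 1 + 1 + 1 + 1 + 1 = 16.
(H·H^T)[3][11] = Σ_j H[3][j]·H[11][j] = (-1)·(1) + (1)·(1) + (1)·(1) + (1)·(1) + (-1)·(-1) + (1)·(1) + (-1)·(-1) + (-1)·(-1) + (-1)·(1) + (-1)·(1) + (-1)·(1) + (-1)·(1) + (1)·(-1) + (-1)·(1) + (-1)·(1) + (1)·(-1) = -1 + 1 + 1 + 1 + 1 + 1 + 1 + 1 + -1 + -1 + -1 + -1 + -1 + -1 + -1 + -1 = -2.
Rows 3 and 11 are not orthogonal (dot product = -2 ≠ 0), so H is not a Hadamard matrix.

(1,1) entry = 16; (3,11) entry = -2.


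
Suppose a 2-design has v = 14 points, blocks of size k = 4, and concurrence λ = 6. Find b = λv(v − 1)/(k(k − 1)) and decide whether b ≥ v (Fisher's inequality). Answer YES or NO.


b = λv(v − 1)/(k(k − 1)) = 6·14·13/(4·3) = 1092/12 = 91.
Compare with v = 14: b ≥ v, so Fisher's inequality holds.

YES


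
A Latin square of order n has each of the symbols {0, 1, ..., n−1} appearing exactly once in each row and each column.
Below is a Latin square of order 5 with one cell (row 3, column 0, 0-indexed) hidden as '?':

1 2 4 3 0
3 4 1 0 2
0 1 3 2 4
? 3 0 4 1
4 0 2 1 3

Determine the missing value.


Row 3 contains symbols [0, 1, 3, 4] — missing [2].
Column 0 contains symbols [0, 1, 3, 4] — missing [2].
The missing symbol must appear in both missing sets; intersection = [2].
Therefore the hidden value is 2.

Missing value = 2.


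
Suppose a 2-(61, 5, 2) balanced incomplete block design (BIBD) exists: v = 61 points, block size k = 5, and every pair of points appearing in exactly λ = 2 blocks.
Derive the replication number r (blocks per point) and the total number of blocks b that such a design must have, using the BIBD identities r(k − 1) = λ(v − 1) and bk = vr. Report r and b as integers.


Any 2-(v, k, λ) BIBD satisfies two necessary conditions:
  (i)  Each point sits in r blocks, and counting incidences through any fixed point gives r(k − 1) = λ(v − 1), so r = λ(v − 1)/(k − 1).
  (ii) Total incidences bk = vr, so b = vr/k.
Step 1: r = λ(v − 1)/(k − 1) = 2·(61 − 1)/(5 − 1) = 2·60/4 = 120/4 = 30.
Step 2: b = vr/k = 61·30/5 = 1830/5 = 366.
Check integrality: r = 30 ∈ Z ✓, b = 366 ∈ Z ✓.
(These identities are necessary conditions: they determine r and b for any design with these parameters, but do not by themselves prove that one exists.)

r = 30, b = 366.


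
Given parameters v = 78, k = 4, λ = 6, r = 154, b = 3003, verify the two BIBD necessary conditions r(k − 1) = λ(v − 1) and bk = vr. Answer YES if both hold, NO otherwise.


Condition (i): r(k − 1) = 154·3 = 462; λ(v − 1) = 6·77 = 462. Match? YES.
Condition (ii): bk = 3003·4 = 12012; vr = 78·154 = 12012. Match? YES.
Both conditions hold? YES.

YES


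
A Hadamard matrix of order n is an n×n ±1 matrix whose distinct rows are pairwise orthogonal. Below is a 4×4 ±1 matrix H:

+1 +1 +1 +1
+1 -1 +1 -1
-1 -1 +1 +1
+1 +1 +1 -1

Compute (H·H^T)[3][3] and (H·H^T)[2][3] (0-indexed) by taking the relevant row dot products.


Row 2 of H: [-1, -1, 1, 1].
Row 3 of H: [1, 1, 1, -1].
(H·H^T)[3][3] = Σ_j H[3][j]·H[3][j] = (1)² + (1)² + (1)² + (-1)² = 1 + 1 + 1 + 1 = 4.
(H·H^T)[2][3] = Σ_j H[2][j]·H[3][j] = (-1)·(1) + (-1)·(1) + (1)·(1) + (1)·(-1) = -1 + -1 + 1 + -1 = -2.
Rows 2 and 3 are not orthogonal (dot product = -2 ≠ 0), so H is not a Hadamard matrix.

(3,3) entry = 4; (2,3) entry = -2.


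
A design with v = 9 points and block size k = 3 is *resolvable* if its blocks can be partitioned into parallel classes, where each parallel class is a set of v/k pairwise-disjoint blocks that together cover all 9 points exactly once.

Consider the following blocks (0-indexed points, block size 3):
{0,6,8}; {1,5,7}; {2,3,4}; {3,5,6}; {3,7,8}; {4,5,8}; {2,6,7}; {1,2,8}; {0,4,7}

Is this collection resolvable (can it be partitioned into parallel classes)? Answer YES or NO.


v = 9, block size k = 3, number of blocks = 9.
For resolvability, blocks must partition into parallel classes of size v/k = 3.
Total blocks must therefore be a multiple of 3: 9 = 3·3 + 0 ⇒ divisible ✓.
Consider block {3,7,8}. It intersects every other block in the collection, so no parallel class of size 3 can contain it.
Since every block must belong to some parallel class in a resolution, the collection cannot be partitioned into parallel classes.
Resolvable? NO.

NO


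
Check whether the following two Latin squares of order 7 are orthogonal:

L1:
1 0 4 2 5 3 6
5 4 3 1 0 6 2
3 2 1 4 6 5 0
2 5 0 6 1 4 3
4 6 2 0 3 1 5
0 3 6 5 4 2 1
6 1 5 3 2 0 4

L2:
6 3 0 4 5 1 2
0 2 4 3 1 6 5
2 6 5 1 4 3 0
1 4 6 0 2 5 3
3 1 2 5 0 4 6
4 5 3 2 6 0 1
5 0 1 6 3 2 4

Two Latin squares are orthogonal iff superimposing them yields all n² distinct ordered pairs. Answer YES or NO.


Form the n² = 49 superimposed pairs (L1[i][j], L2[i][j]), row by row (rows and columns indexed from 0):
row 0: (1,6) (0,3) (4,0) (2,4) (5,5) (3,1) (6,2)
row 1: (5,0) (4,2) (3,4) (1,3) (0,1) (6,6) (2,5)
row 2: (3,2) (2,6) (1,5) (4,1) (6,4) (5,3) (0,0)
row 3: (2,1) (5,4) (0,6) (6,0) (1,2) (4,5) (3,3)
row 4: (4,3) (6,1) (2,2) (0,5) (3,0) (1,4) (5,6)
row 5: (0,4) (3,5) (6,3) (5,2) (4,6) (2,0) (1,1)
row 6: (6,5) (1,0) (5,1) (3,6) (2,3) (0,2) (4,4)
Orthogonality requires all 49 pairs distinct.
Check by first coordinate: for each symbol s of L1, list the L2 entries in the n cells where L1 = s; they must all differ.
  L1 = 0: L2 entries (in reading order) 3, 1, 0, 6, 5, 4, 2 — all 7 distinct ✓
  L1 = 1: L2 entries (in reading order) 6, 3, 5, 2, 4, 1, 0 — all 7 distinct ✓
  L1 = 2: L2 entries (in reading order) 4, 5, 6, 1, 2, 0, 3 — all 7 distinct ✓
  L1 = 3: L2 entries (in reading order) 1, 4, 2, 3, 0, 5, 6 — all 7 distinct ✓
  L1 = 4: L2 entries (in reading order) 0, 2, 1, 5, 3, 6, 4 — all 7 distinct ✓
  L1 = 5: L2 entries (in reading order) 5, 0, 3, 4, 6, 2, 1 — all 7 distinct ✓
  L1 = 6: L2 entries (in reading order) 2, 6, 4, 0, 1, 3, 5 — all 7 distinct ✓
Every symbol of L1 meets every symbol of L2 exactly once, so all 49 pairs are distinct (49 of 49).
Conclusion: YES.

YES


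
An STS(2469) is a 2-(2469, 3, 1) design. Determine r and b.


An STS(v) is a 2-(v, 3, 1) BIBD: block size k = 3, λ = 1.
Replication: r(k − 1) = λ(v − 1) ⇒ r·2 = 2469 − 1 = 2468 ⇒ r = 1234.
Block count: b = v(v − 1)/6 = 2469·2468/6 = 6093492/6 = 1015582.
(Check via bk = vr: 1015582·3 = 3046746 = 2469·1234 = 3046746 ✓.)

r = 1234, b = 1015582.


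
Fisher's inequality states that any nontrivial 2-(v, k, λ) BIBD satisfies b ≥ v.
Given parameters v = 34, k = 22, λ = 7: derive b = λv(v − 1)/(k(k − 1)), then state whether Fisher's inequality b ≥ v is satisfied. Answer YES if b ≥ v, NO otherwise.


b = λv(v − 1)/(k(k − 1)) = 7·34·33/(22·21) = 7854/462 = 17.
Compare with v = 34: b < v, so Fisher's inequality fails.

NO


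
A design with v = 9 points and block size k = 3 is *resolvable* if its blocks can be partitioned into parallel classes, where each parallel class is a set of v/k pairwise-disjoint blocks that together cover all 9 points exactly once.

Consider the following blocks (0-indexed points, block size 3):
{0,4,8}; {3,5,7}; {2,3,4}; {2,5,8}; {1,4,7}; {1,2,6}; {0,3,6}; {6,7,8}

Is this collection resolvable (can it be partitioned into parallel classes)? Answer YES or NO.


v = 9, block size k = 3, number of blocks = 8.
For resolvability, blocks must partition into parallel classes of size v/k = 3.
Total blocks must therefore be a multiple of 3: 8 = 3·2 + 2 ⇒ not divisible ✗.
Resolvable? NO.

NO


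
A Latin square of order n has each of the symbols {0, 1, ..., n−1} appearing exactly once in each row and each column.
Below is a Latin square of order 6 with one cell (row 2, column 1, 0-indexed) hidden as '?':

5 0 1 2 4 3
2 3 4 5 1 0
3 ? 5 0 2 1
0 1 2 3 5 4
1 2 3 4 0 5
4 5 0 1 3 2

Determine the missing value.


Row 2 contains symbols [0, 1, 2, 3, 5] — missing [4].
Column 1 contains symbols [0, 1, 2, 3, 5] — missing [4].
The missing symbol must appear in both missing sets; intersection = [4].
Therefore the hidden value is 4.

Missing value = 4.


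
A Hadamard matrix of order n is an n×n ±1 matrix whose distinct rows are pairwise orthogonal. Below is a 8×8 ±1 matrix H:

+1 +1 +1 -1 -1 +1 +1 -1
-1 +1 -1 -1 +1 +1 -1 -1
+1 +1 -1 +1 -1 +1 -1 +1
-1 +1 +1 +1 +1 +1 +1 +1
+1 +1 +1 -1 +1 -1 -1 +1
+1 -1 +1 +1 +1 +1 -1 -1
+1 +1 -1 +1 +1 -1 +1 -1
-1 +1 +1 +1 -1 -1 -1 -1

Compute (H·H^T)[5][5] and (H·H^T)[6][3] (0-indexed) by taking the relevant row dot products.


Row 3 of H: [-1, 1, 1, 1, 1, 1, 1, 1].
Row 5 of H: [1, -1, 1, 1, 1, 1, -1, -1].
Row 6 of H: [1, 1, -1, 1, 1, -1, 1, -1].
(H·H^T)[5][5] = Σ_j H[5][j]·H[5][j] = (1)² + (-1)² + (1)² + (1)² + (1)² + (1)² + (-1)² + (-1)² = 1 + 1 + 1 + 1 + 1 + 1 + 1 + 1 = 8.
(H·H^T)[6][3] = Σ_j H[6][j]·H[3][j] = (1)·(-1) + (1)·(1) + (-1)·(1) + (1)·(1) + (1)·(1) + (-1)·(1) + (1)·(1) + (-1)·(1) = -1 + 1 + -1 + 1 + 1 + -1 + 1 + -1 = 0.
So rows 6 and 3 are orthogonal; the diagonal entry equals n = 8.

(5,5) entry = 8; (6,3) entry = 0.


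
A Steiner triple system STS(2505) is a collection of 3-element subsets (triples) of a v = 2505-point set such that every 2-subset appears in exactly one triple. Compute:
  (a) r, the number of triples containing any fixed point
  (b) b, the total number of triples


An STS(v) is a 2-(v, 3, 1) BIBD: block size k = 3, λ = 1.
Replication: r(k − 1) = λ(v − 1) ⇒ r·2 = 2505 − 1 = 2504 ⇒ r = 1252.
Block count: b = v(v − 1)/6 = 2505·2504/6 = 6272520/6 = 1045420.
(Check via bk = vr: 1045420·3 = 3136260 = 2505·1252 = 3136260 ✓.)

r = 1252, b = 1045420.


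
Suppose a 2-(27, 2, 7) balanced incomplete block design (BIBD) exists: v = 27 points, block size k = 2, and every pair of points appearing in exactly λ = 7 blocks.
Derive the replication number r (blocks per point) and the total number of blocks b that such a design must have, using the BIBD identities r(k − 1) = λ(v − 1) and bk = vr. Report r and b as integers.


Any 2-(v, k, λ) BIBD satisfies two necessary conditions:
  (i)  Each point sits in r blocks, and counting incidences through any fixed point gives r(k − 1) = λ(v − 1), so r = λ(v − 1)/(k − 1).
  (ii) Total incidences bk = vr, so b = vr/k.
Step 1: r = λ(v − 1)/(k − 1) = 7·(27 − 1)/(2 − 1) = 7·26/1 = 182/1 = 182.
Step 2: b = vr/k = 27·182/2 = 4914/2 = 2457.
Check integrality: r = 182 ∈ Z ✓, b = 2457 ∈ Z ✓.
(These identities are necessary conditions: they determine r and b for any design with these parameters, but do not by themselves prove that one exists.)

r = 182, b = 2457.
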